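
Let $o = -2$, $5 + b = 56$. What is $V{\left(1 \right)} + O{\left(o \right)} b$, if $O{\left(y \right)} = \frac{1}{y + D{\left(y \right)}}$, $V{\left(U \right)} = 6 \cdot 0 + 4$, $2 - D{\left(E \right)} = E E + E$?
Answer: $- \frac{43}{2} \approx -21.5$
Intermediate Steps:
$b = 51$ ($b = -5 + 56 = 51$)
$D{\left(E \right)} = 2 - E - E^{2}$ ($D{\left(E \right)} = 2 - \left(E E + E\right) = 2 - \left(E^{2} + E\right) = 2 - \left(E + E^{2}\right) = 2 - E - E^{2}$)
$V{\left(U \right)} = 4$ ($V{\left(U \right)} = 0 + 4 = 4$)
$O{\left(y \right)} = \frac{1}{2 - y^{2}}$ ($O{\left(y \right)} = \frac{1}{y - \left(-2 + y + y^{2}\right)} = \frac{1}{2 - y^{2}}$)
$V{\left(1 \right)} + O{\left(o \right)} b = 4 + - \frac{1}{-2 + \left(-2\right)^{2}} \cdot 51 = 4 + - \frac{1}{-2 + 4} \cdot 51 = 4 + - \frac{1}{2} \cdot 51 = 4 + \left(-1\right) \frac{1}{2} \cdot 51 = 4 - \frac{51}{2} = - \frac{43}{2}$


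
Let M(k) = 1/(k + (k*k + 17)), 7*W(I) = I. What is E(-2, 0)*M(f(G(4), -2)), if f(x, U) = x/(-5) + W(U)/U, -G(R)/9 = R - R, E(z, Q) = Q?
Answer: 0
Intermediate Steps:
G(R) = 0 (G(R) = -9*(R - R) = -9*0 = 0)
W(I) = I/7
f(x, U) = ⅐ - x/5 (f(x, U) = x/(-5) + (U/7)/U = x*(-⅕) + ⅐ = -x/5 + ⅐ = ⅐ - x/5)
M(k) = 1/(17 + k + k²) (M(k) = 1/(k + (k² + 17)) = 1/(k + (17 + k²)) = 1/(17 + k + k²))
E(-2, 0)*M(f(G(4), -2)) = 0/(17 + (⅐ - ⅕*0) + (⅐ - ⅕*0)²) = 0/(17 + (⅐ + 0) + (⅐ + 0)²) = 0/(17 + ⅐ + (⅐)²) = 0/(17 + ⅐ + 1/49) = 0/(841/49) = 0*(49/841) = 0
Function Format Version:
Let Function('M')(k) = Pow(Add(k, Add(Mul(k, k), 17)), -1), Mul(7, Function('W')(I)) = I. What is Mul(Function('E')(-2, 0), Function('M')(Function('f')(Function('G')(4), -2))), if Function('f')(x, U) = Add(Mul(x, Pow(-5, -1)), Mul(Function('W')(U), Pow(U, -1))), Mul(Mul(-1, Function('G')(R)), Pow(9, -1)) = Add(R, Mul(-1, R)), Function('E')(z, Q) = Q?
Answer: 0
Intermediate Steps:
Function('G')(R) = 0 (Function('G')(R) = Mul(-9, Add(R, Mul(-1, R))) = Mul(-9, 0) = 0)
Function('W')(I) = Mul(Rational(1, 7), I)
Function('f')(x, U) = Add(Rational(1, 7), Mul(Rational(-1, 5), x)) (Function('f')(x, U) = Add(Mul(x, Pow(-5, -1)), Mul(Mul(Rational(1, 7), U), Pow(U, -1))) = Add(Mul(x, Rational(-1, 5)), Rational(1, 7)) = Add(Mul(Rational(-1, 5), x), Rational(1, 7)) = Add(Rational(1, 7), Mul(Rational(-1, 5), x)))
Function('M')(k) = Pow(Add(17, k, Pow(k, 2)), -1) (Function('M')(k) = Pow(Add(k, Add(Pow(k, 2), 17)), -1) = Pow(Add(k, Add(17, Pow(k, 2))), -1) = Pow(Add(17, k, Pow(k, 2)), -1))
Mul(Function('E')(-2, 0), Function('M')(Function('f')(Function('G')(4), -2))) = Mul(0, Pow(Add(17, Add(Rational(1, 7), Mul(Rational(-1, 5), 0)), Pow(Add(Rational(1, 7), Mul(Rational(-1, 5), 0)), 2)), -1)) = Mul(0, Pow(Add(17, Add(Rational(1, 7), 0), Pow(Add(Rational(1, 7), 0), 2)), -1)) = Mul(0, Pow(Add(17, Rational(1, 7), Pow(Rational(1, 7), 2)), -1)) = Mul(0, Pow(Add(17, Rational(1, 7), Rational(1, 49)), -1)) = Mul(0, Pow(Rational(841, 49), -1)) = Mul(0, Rational(49, 841)) = 0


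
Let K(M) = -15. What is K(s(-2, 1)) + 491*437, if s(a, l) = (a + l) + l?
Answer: 214552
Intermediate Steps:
s(a, l) = a + 2*l
K(s(-2, 1)) + 491*437 = -15 + 491*437 = -15 + 214567 = 214552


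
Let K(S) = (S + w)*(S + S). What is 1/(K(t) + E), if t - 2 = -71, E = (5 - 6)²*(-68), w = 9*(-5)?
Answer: 1/15664 ≈ 6.3841e-5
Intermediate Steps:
w = -45
E = -68 (E = (-1)²*(-68) = 1*(-68) = -68)
t = -69 (t = 2 - 71 = -69)
K(S) = 2*S*(-45 + S) (K(S) = (S - 45)*(S + S) = (-45 + S)*(2*S) = 2*S*(-45 + S))
1/(K(t) + E) = 1/(2*(-69)*(-45 - 69) - 68) = 1/(2*(-69)*(-114) - 68) = 1/(15732 - 68) = 1/15664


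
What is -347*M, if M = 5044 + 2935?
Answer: -2768713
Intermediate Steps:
M = 7979
-347*M = -347*7979 = -2768713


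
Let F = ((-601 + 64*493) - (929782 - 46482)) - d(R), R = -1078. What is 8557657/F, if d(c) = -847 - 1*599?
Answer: -8557657/850903 ≈ -10.057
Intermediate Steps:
d(c) = -1446 (d(c) = -847 - 599 = -1446)
F = -850903 (F = ((-601 + 64*493) - (929782 - 46482)) - 1*(-1446) = ((-601 + 31552) - 1*883300) + 1446 = (30951 - 883300) + 1446 = -852349 + 1446 = -850903)
8557657/F = 8557657/(-850903) = 8557657*(-1/850903) = -8557657/850903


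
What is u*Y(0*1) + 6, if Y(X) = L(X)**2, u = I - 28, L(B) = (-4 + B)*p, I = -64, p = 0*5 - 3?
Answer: -13242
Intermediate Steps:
p = -3 (p = 0 - 3 = -3)
L(B) = 12 - 3*B (L(B) = (-4 + B)*(-3) = 12 - 3*B)
u = -92 (u = -64 - 28 = -92)
Y(X) = (12 - 3*X)**2
u*Y(0*1) + 6 = -828*(4 - 0)**2 + 6 = -828*(4 - 1*0)**2 + 6 = -828*(4 + 0)**2 + 6 = -828*4**2 + 6 = -828*16 + 6 = -92*144 + 6 = -13248 + 6 = -13242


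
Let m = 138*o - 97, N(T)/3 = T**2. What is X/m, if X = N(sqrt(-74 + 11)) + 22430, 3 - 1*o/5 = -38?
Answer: 22241/28193 ≈ 0.78888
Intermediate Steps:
N(T) = 3*T**2
o = 205 (o = 15 - 5*(-38) = 15 + 190 = 205)
X = 22241 (X = 3*(sqrt(-74 + 11))**2 + 22430 = 3*(sqrt(-63))**2 + 22430 = 3*(3*I*sqrt(7))**2 + 22430 = 3*(-63) + 22430 = -189 + 22430 = 22241)
m = 28193 (m = 138*205 - 97 = 28290 - 97 = 28193)
X/m = 22241/28193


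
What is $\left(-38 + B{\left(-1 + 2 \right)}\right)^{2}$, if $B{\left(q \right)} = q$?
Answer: $1369$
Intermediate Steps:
$\left(-38 + B{\left(-1 + 2 \right)}\right)^{2} = \left(-38 + \left(-1 + 2\right)\right)^{2} = \left(-38 + 1\right)^{2} = \left(-37\right)^{2} = 1369$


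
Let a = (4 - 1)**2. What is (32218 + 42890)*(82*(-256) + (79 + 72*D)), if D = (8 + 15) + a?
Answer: -1397684772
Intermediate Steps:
a = 9 (a = 3**2 = 9)
D = 32 (D = (8 + 15) + 9 = 23 + 9 = 32)
(32218 + 42890)*(82*(-256) + (79 + 72*D)) = (32218 + 42890)*(82*(-256) + (79 + 72*32)) = 75108*(-20992 + (79 + 2304)) = 75108*(-20992 + 2383) = 75108*(-18609) = -1397684772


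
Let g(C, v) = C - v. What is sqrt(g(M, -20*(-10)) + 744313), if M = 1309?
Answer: sqrt(745422) ≈ 863.38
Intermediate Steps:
sqrt(g(M, -20*(-10)) + 744313) = sqrt((1309 - (-20)*(-10)) + 744313) = sqrt((1309 - 1*200) + 744313) = sqrt((1309 - 200) + 744313) = sqrt(1109 + 744313) = sqrt(745422)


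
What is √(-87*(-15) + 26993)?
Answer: √28298 ≈ 168.22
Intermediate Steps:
√(-87*(-15) + 26993) = √(1305 + 26993) = √28298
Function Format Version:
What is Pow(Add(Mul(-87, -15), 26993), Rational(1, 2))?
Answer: Pow(28298, Rational(1, 2)) ≈ 168.22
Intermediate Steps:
Pow(Add(Mul(-87, -15), 26993), Rational(1, 2)) = Pow(Add(1305, 26993), Rational(1, 2)) = Pow(28298, Rational(1, 2))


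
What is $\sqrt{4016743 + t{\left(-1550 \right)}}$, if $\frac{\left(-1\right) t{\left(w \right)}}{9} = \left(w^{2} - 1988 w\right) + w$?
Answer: $i \sqrt{45324407} \approx 6732.3 i$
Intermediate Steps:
$t{\left(w \right)} = - 9 w^{2} + 17883 w$ ($t{\left(w \right)} = - 9 \left(\left(w^{2} - 1988 w\right) + w\right) = - 9 \left(w^{2} - 1987 w\right) = - 9 w^{2} + 17883 w$)
$\sqrt{4016743 + t{\left(-1550 \right)}} = \sqrt{4016743 + 9 \left(-1550\right) \left(1987 - -1550\right)} = \sqrt{4016743 + 9 \left(-1550\right) \left(1987 + 1550\right)} = \sqrt{4016743 + 9 \left(-1550\right) 3537} = \sqrt{4016743 - 49341150} = \sqrt{-45324407} = i \sqrt{45324407}$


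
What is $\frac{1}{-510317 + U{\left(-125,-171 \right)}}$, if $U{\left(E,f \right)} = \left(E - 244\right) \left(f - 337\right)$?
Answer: $- \frac{1}{322865} \approx -3.0973 \cdot 10^{-6}$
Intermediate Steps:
$U{\left(E,f \right)} = \left(-337 + f\right) \left(-244 + E\right)$ ($U{\left(E,f \right)} = \left(-244 + E\right) \left(-337 + f\right) = \left(-337 + f\right) \left(-244 + E\right)$)
$\frac{1}{-510317 + U{\left(-125,-171 \right)}} = \frac{1}{-510317 - -187452} = \frac{1}{-510317 + \left(82228 + 42125 + 41724 + 21375\right)} = \frac{1}{-510317 + 187452} = \frac{1}{-322865} = - \frac{1}{322865}$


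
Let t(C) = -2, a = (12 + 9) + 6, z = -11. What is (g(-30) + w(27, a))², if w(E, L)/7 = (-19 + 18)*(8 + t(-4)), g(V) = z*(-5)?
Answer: 169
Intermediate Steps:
a = 27 (a = 21 + 6 = 27)
g(V) = 55 (g(V) = -11*(-5) = 55)
w(E, L) = -42 (w(E, L) = 7*((-19 + 18)*(8 - 2)) = 7*(-1*6) = 7*(-6) = -42)
(g(-30) + w(27, a))² = (55 - 42)² = 13² = 169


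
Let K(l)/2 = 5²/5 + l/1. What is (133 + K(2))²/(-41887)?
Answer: -21609/41887 ≈ -0.51589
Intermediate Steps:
K(l) = 10 + 2*l (K(l) = 2*(5²/5 + l/1) = 2*(25*(⅕) + l*1) = 2*(5 + l) = 10 + 2*l)
(133 + K(2))²/(-41887) = (133 + (10 + 2*2))²/(-41887) = (133 + (10 + 4))²*(-1/41887) = (133 + 14)²*(-1/41887) = 147²*(-1/41887) = 21609*(-1/41887) = -21609/41887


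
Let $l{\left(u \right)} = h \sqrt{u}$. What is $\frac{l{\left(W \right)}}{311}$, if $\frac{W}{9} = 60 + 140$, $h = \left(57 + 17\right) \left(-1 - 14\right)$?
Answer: $- \frac{33300 \sqrt{2}}{311} \approx -151.43$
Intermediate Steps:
$h = -1110$ ($h = 74 \left(-15\right) = -1110$)
$W = 1800$ ($W = 9 \left(60 + 140\right) = 9 \cdot 200 = 1800$)
$l{\left(u \right)} = - 1110 \sqrt{u}$
$\frac{l{\left(W \right)}}{311} = \frac{\left(-1110\right) \sqrt{1800}}{311} = - 1110 \cdot 30 \sqrt{2} \cdot \frac{1}{311} = - 33300 \sqrt{2} \cdot \frac{1}{311} = - \frac{33300 \sqrt{2}}{311}$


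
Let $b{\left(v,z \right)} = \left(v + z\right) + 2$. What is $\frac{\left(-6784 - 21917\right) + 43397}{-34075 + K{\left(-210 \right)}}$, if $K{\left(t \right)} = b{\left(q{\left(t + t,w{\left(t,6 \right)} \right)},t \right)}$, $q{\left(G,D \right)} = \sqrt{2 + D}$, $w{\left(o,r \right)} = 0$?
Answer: $- \frac{503822968}{1175324087} - \frac{14696 \sqrt{2}}{1175324087} \approx -0.42869$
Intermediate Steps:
$b{\left(v,z \right)} = 2 + v + z$
$K{\left(t \right)} = 2 + t + \sqrt{2}$ ($K{\left(t \right)} = 2 + \sqrt{2 + 0} + t = 2 + \sqrt{2} + t = 2 + t + \sqrt{2}$)
$\frac{\left(-6784 - 21917\right) + 43397}{-34075 + K{\left(-210 \right)}} = \frac{\left(-6784 - 21917\right) + 43397}{-34075 + \left(2 - 210 + \sqrt{2}\right)} = \frac{-28701 + 43397}{-34075 - \left(208 - \sqrt{2}\right)} = \frac{14696}{-34283 + \sqrt{2}}$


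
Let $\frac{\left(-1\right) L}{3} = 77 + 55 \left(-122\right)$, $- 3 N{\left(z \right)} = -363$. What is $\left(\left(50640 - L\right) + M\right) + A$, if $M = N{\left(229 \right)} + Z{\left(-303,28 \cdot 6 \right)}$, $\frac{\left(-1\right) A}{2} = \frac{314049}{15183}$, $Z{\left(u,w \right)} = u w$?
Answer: $- \frac{101641928}{5061} \approx -20083.0$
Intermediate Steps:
$N{\left(z \right)} = 121$ ($N{\left(z \right)} = \left(- \frac{1}{3}\right) \left(-363\right) = 121$)
$L = 19899$ ($L = - 3 \left(77 + 55 \left(-122\right)\right) = - 3 \left(77 - 6710\right) = \left(-3\right) \left(-6633\right) = 19899$)
$A = - \frac{209366}{5061}$ ($A = - 2 \cdot \frac{314049}{15183} = - 2 \cdot 314049 \cdot \frac{1}{15183} = \left(-2\right) \frac{104683}{5061} = - \frac{209366}{5061} \approx -41.369$)
$M = -50783$ ($M = 121 - 303 \cdot 28 \cdot 6 = 121 - 50904 = -50783$)
$\left(\left(50640 - L\right) + M\right) + A = \left(\left(50640 - 19899\right) - 50783\right) - \frac{209366}{5061} = \left(30741 - 50783\right) - \frac{209366}{5061} = -20042 - \frac{209366}{5061} = - \frac{101641928}{5061}$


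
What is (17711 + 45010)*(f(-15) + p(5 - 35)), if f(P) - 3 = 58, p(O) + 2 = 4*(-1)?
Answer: 3449655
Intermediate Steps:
p(O) = -6 (p(O) = -2 + 4*(-1) = -2 - 4 = -6)
f(P) = 61 (f(P) = 3 + 58 = 61)
(17711 + 45010)*(f(-15) + p(5 - 35)) = (17711 + 45010)*(61 - 6) = 62721*55 = 3449655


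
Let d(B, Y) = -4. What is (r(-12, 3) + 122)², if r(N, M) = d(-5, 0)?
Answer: 13924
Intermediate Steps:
r(N, M) = -4
(r(-12, 3) + 122)² = (-4 + 122)² = 118² = 13924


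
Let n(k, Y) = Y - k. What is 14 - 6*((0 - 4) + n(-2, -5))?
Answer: 56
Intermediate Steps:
14 - 6*((0 - 4) + n(-2, -5)) = 14 - 6*((0 - 4) + (-5 - 1*(-2))) = 14 - 6*(-4 + (-5 + 2)) = 14 - 6*(-4 - 3) = 14 - 6*(-7) = 14 + 42 = 56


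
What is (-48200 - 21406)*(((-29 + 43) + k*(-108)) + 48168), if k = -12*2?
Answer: -3534175044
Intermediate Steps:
k = -24
(-48200 - 21406)*(((-29 + 43) + k*(-108)) + 48168) = (-48200 - 21406)*(((-29 + 43) - 24*(-108)) + 48168) = -69606*((14 + 2592) + 48168) = -69606*(2606 + 48168) = -69606*50774 = -3534175044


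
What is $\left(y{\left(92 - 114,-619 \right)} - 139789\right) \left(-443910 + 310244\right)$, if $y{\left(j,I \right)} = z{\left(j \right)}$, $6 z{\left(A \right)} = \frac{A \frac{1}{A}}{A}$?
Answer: $\frac{1233212474117}{66} \approx 1.8685 \cdot 10^{10}$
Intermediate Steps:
$z{\left(A \right)} = \frac{1}{6 A}$ ($z{\left(A \right)} = \frac{\frac{A}{A} \frac{1}{A}}{6} = \frac{1 \frac{1}{A}}{6} = \frac{1}{6 A}$)
$y{\left(j,I \right)} = \frac{1}{6 j}$
$\left(y{\left(92 - 114,-619 \right)} - 139789\right) \left(-443910 + 310244\right) = \left(\frac{1}{6 \left(92 - 114\right)} - 139789\right) \left(-443910 + 310244\right) = \left(\frac{1}{6 \left(92 - 114\right)} - 139789\right) \left(-133666\right) = \left(\frac{1}{6 \left(-22\right)} - 139789\right) \left(-133666\right) = \left(\frac{1}{6} \left(- \frac{1}{22}\right) - 139789\right) \left(-133666\right) = \left(- \frac{1}{132} - 139789\right) \left(-133666\right) = \left(- \frac{18452149}{132}\right) \left(-133666\right) = \frac{1233212474117}{66}$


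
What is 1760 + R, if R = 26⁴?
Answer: 458736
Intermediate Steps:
R = 456976
1760 + R = 1760 + 456976 = 458736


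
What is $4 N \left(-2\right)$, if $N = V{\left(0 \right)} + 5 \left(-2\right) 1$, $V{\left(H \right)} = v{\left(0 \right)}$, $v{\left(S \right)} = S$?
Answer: $80$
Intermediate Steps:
$V{\left(H \right)} = 0$
$N = -10$ ($N = 0 + 5 \left(-2\right) 1 = 0 - 10 = -10$)
$4 N \left(-2\right) = 4 \left(\left(-10\right) \left(-2\right)\right) = 4 \cdot 20 = 80$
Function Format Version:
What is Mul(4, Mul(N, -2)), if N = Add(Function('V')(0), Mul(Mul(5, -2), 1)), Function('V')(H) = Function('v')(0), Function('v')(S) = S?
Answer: 80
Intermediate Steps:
Function('V')(H) = 0
N = -10 (N = Add(0, Mul(Mul(5, -2), 1)) = Add(0, Mul(-10, 1)) = Add(0, -10) = -10)
Mul(4, Mul(N, -2)) = Mul(4, Mul(-10, -2)) = Mul(4, 20) = 80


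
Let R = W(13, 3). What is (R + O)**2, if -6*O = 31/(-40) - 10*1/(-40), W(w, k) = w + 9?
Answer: 3122289/6400 ≈ 487.86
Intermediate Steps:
W(w, k) = 9 + w
O = 7/80 (O = -(31/(-40) - 10*1/(-40))/6 = -(31*(-1/40) - 10*(-1/40))/6 = -(-31/40 + 1/4)/6 = -1/6*(-21/40) = 7/80 ≈ 0.087500)
R = 22 (R = 9 + 13 = 22)
(R + O)**2 = (22 + 7/80)**2 = (1767/80)**2 = 3122289/6400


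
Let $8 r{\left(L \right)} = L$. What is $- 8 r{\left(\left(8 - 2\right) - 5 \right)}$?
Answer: $-1$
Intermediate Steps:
$r{\left(L \right)} = \frac{L}{8}$
$- 8 r{\left(\left(8 - 2\right) - 5 \right)} = - 8 \frac{\left(8 - 2\right) - 5}{8} = - 8 \frac{6 - 5}{8} = - 8 \cdot \frac{1}{8} \cdot 1 = \left(-8\right) \frac{1}{8} = -1$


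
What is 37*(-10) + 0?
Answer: -370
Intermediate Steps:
37*(-10) + 0 = -370 + 0 = -370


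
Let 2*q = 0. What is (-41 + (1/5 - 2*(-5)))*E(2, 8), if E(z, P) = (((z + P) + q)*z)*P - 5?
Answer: -4774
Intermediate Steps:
q = 0 (q = (½)*0 = 0)
E(z, P) = -5 + P*z*(P + z) (E(z, P) = (((z + P) + 0)*z)*P - 5 = (((P + z) + 0)*z)*P - 5 = ((P + z)*z)*P - 5 = (z*(P + z))*P - 5 = P*z*(P + z) - 5 = -5 + P*z*(P + z))
(-41 + (1/5 - 2*(-5)))*E(2, 8) = (-41 + (1/5 - 2*(-5)))*(-5 + 8*2² + 2*8²) = (-41 + (⅕ + 10))*(-5 + 8*4 + 2*64) = (-41 + 51/5)*(-5 + 32 + 128) = -154/5*155 = -4774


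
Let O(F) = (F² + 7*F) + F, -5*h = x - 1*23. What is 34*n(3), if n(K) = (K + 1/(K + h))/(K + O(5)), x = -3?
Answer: 64/41 ≈ 1.5610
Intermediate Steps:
h = 26/5 (h = -(-3 - 1*23)/5 = -(-3 - 23)/5 = -⅕*(-26) = 26/5 ≈ 5.2000)
O(F) = F² + 8*F
n(K) = (K + 1/(26/5 + K))/(65 + K) (n(K) = (K + 1/(K + 26/5))/(K + 5*(8 + 5)) = (K + 1/(26/5 + K))/(K + 5*13) = (K + 1/(26/5 + K))/(K + 65) = (K + 1/(26/5 + K))/(65 + K))
34*n(3) = 34*((5 + 5*3² + 26*3)/(1690 + 5*3² + 351*3)) = 34*((5 + 5*9 + 78)/(1690 + 5*9 + 1053)) = 34*((5 + 45 + 78)/(1690 + 45 + 1053)) = 34*(128/2788) = 34*((1/2788)*128) = 34*(32/697) = 64/41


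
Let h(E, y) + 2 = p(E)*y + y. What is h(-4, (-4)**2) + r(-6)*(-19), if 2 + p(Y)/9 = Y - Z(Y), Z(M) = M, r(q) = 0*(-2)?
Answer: -274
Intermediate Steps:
r(q) = 0
p(Y) = -18 (p(Y) = -18 + 9*(Y - Y) = -18 + 9*0 = -18 + 0 = -18)
h(E, y) = -2 - 17*y (h(E, y) = -2 + (-18*y + y) = -2 - 17*y)
h(-4, (-4)**2) + r(-6)*(-19) = (-2 - 17*(-4)**2) + 0*(-19) = (-2 - 17*16) + 0 = (-2 - 272) + 0 = -274 + 0 = -274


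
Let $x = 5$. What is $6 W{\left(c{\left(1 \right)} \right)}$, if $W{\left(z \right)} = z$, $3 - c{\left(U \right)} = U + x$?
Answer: $-18$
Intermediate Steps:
$c{\left(U \right)} = -2 - U$ ($c{\left(U \right)} = 3 - \left(U + 5\right) = 3 - \left(5 + U\right) = -2 - U$)
$6 W{\left(c{\left(1 \right)} \right)} = 6 \left(-2 - 1\right) = 6 \left(-3\right) = -18$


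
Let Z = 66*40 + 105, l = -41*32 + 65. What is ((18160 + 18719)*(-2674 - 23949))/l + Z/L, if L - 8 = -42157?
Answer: 41383133103918/52559803 ≈ 7.8735e+5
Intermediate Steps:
L = -42149 (L = 8 - 42157 = -42149)
l = -1247 (l = -1312 + 65 = -1247)
Z = 2745 (Z = 2640 + 105 = 2745)
((18160 + 18719)*(-2674 - 23949))/l + Z/L = ((18160 + 18719)*(-2674 - 23949))/(-1247) + 2745/(-42149) = (36879*(-26623))*(-1/1247) + 2745*(-1/42149) = -981829617*(-1/1247) - 2745/42149 = 981829617/1247 - 2745/42149 = 41383133103918/52559803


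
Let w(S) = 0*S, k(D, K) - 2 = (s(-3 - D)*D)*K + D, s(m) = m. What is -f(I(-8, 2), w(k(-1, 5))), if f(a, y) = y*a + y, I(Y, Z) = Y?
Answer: 0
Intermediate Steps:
k(D, K) = 2 + D + D*K*(-3 - D) (k(D, K) = 2 + (((-3 - D)*D)*K + D) = 2 + ((D*(-3 - D))*K + D) = 2 + (D*K*(-3 - D) + D) = 2 + (D + D*K*(-3 - D)) = 2 + D + D*K*(-3 - D))
w(S) = 0
f(a, y) = y + a*y (f(a, y) = a*y + y = y + a*y)
-f(I(-8, 2), w(k(-1, 5))) = -0*(1 - 8) = -0*(-7) = -1*0 = 0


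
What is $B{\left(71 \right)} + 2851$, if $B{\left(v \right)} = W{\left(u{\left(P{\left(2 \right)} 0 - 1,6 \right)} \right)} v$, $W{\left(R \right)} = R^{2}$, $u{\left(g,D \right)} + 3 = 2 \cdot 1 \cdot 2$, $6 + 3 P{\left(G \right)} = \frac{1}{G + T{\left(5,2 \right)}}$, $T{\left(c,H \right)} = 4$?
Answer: $2922$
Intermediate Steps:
$P{\left(G \right)} = -2 + \frac{1}{3 \left(4 + G\right)}$ ($P{\left(G \right)} = -2 + \frac{1}{3 \left(G + 4\right)} = -2 + \frac{1}{3 \left(4 + G\right)}$)
$u{\left(g,D \right)} = 1$ ($u{\left(g,D \right)} = -3 + 2 \cdot 1 \cdot 2 = -3 + 2 \cdot 2 = -3 + 4 = 1$)
$B{\left(v \right)} = v$ ($B{\left(v \right)} = 1^{2} v = 1 v = v$)
$B{\left(71 \right)} + 2851 = 71 + 2851 = 2922$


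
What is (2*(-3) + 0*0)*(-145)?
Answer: 870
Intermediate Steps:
(2*(-3) + 0*0)*(-145) = (-6 + 0)*(-145) = -6*(-145) = 870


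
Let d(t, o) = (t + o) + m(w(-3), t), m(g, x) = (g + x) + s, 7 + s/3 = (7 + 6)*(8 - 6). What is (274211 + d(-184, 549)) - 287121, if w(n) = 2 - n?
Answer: -12667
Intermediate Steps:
s = 57 (s = -21 + 3*((7 + 6)*(8 - 6)) = -21 + 3*(13*2) = -21 + 3*26 = -21 + 78 = 57)
m(g, x) = 57 + g + x (m(g, x) = (g + x) + 57 = 57 + g + x)
d(t, o) = 62 + o + 2*t (d(t, o) = (t + o) + (57 + (2 - 1*(-3)) + t) = (o + t) + (57 + (2 + 3) + t) = (o + t) + (57 + 5 + t) = (o + t) + (62 + t) = 62 + o + 2*t)
(274211 + d(-184, 549)) - 287121 = (274211 + (62 + 549 + 2*(-184))) - 287121 = (274211 + (62 + 549 - 368)) - 287121 = (274211 + 243) - 287121 = 274454 - 287121 = -12667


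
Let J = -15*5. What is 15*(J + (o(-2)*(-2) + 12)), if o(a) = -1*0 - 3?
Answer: -855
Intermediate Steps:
o(a) = -3 (o(a) = 0 - 3 = -3)
J = -75
15*(J + (o(-2)*(-2) + 12)) = 15*(-75 + (-3*(-2) + 12)) = 15*(-75 + (6 + 12)) = 15*(-75 + 18) = 15*(-57) = -855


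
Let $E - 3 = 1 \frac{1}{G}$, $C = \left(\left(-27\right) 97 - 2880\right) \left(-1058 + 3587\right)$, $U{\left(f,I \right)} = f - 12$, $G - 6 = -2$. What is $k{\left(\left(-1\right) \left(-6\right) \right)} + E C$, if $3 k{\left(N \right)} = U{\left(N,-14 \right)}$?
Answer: $- \frac{180790631}{4} \approx -4.5198 \cdot 10^{7}$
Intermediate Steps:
$G = 4$ ($G = 6 - 2 = 4$)
$U{\left(f,I \right)} = -12 + f$
$C = -13906971$ ($C = \left(-2619 - 2880\right) 2529 = \left(-5499\right) 2529 = -13906971$)
$k{\left(N \right)} = -4 + \frac{N}{3}$ ($k{\left(N \right)} = \frac{-12 + N}{3} = -4 + \frac{N}{3}$)
$E = \frac{13}{4}$ ($E = 3 + 1 \cdot \frac{1}{4} = 3 + \frac{1}{4} = \frac{13}{4} \approx 3.25$)
$k{\left(\left(-1\right) \left(-6\right) \right)} + E C = \left(-4 + \frac{\left(-1\right) \left(-6\right)}{3}\right) + \frac{13}{4} \left(-13906971\right) = \left(-4 + \frac{1}{3} \cdot 6\right) - \frac{180790623}{4} = \left(-4 + 2\right) - \frac{180790623}{4} = -2 - \frac{180790623}{4} = - \frac{180790631}{4}$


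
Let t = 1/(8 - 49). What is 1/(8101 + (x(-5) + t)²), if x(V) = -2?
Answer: 1681/13624670 ≈ 0.00012338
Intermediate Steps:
t = -1/41 (t = 1/(-41) = -1/41 ≈ -0.024390)
1/(8101 + (x(-5) + t)²) = 1/(8101 + (-2 - 1/41)²) = 1/(8101 + (-83/41)²) = 1/(8101 + 6889/1681) = 1/(13624670/1681) = 1681/13624670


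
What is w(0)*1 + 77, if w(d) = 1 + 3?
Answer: 81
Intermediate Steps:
w(d) = 4
w(0)*1 + 77 = 4*1 + 77 = 4 + 77 = 81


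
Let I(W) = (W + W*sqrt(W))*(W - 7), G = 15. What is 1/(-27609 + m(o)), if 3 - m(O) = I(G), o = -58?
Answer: -4621/128085846 + 10*sqrt(15)/64042923 ≈ -3.5473e-5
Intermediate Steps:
I(W) = (-7 + W)*(W + W**(3/2)) (I(W) = (W + W**(3/2))*(-7 + W) = (-7 + W)*(W + W**(3/2)))
m(O) = -117 - 120*sqrt(15) (m(O) = 3 - (15**2 + 15**(5/2) - 7*15 - 105*sqrt(15)) = 3 - (225 + 225*sqrt(15) - 105 - 105*sqrt(15)) = 3 - (120 + 120*sqrt(15)) = 3 + (-120 - 120*sqrt(15)) = -117 - 120*sqrt(15))
1/(-27609 + m(o)) = 1/(-27609 + (-117 - 120*sqrt(15))) = 1/(-27726 - 120*sqrt(15))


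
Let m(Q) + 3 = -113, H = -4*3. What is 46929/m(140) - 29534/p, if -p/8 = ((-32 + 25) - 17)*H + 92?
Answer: -17404777/44080 ≈ -394.85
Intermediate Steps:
H = -12
m(Q) = -116 (m(Q) = -3 - 113 = -116)
p = -3040 (p = -8*(((-32 + 25) - 17)*(-12) + 92) = -8*((-7 - 17)*(-12) + 92) = -8*(-24*(-12) + 92) = -8*(288 + 92) = -8*380 = -3040)
46929/m(140) - 29534/p = 46929/(-116) - 29534/(-3040) = 46929*(-1/116) - 29534*(-1/3040) = -46929/116 + 14767/1520 = -17404777/44080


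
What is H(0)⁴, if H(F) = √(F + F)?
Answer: 0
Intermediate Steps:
H(F) = √2*√F (H(F) = √(2*F) = √2*√F)
H(0)⁴ = (√2*√0)⁴ = (√2*0)⁴ = 0⁴ = 0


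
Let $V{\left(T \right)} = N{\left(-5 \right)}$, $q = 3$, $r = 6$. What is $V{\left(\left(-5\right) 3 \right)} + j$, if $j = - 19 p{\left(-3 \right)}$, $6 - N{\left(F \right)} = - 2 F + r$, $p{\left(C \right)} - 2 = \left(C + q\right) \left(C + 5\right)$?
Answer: $-48$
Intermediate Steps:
$p{\left(C \right)} = 2 + \left(3 + C\right) \left(5 + C\right)$ ($p{\left(C \right)} = 2 + \left(C + 3\right) \left(C + 5\right) = 2 + \left(3 + C\right) \left(5 + C\right)$)
$N{\left(F \right)} = 2 F$ ($N{\left(F \right)} = 6 - \left(- 2 F + 6\right) = 6 - \left(6 - 2 F\right) = 6 + \left(-6 + 2 F\right) = 2 F$)
$V{\left(T \right)} = -10$ ($V{\left(T \right)} = 2 \left(-5\right) = -10$)
$j = -38$ ($j = - 19 \left(17 + \left(-3\right)^{2} + 8 \left(-3\right)\right) = - 19 \left(17 + 9 - 24\right) = \left(-19\right) 2 = -38$)
$V{\left(\left(-5\right) 3 \right)} + j = -10 - 38 = -48$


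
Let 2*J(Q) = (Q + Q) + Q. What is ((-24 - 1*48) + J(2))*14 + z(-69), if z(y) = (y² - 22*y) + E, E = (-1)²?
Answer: 5314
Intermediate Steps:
J(Q) = 3*Q/2 (J(Q) = ((Q + Q) + Q)/2 = (2*Q + Q)/2 = (3*Q)/2 = 3*Q/2)
E = 1
z(y) = 1 + y² - 22*y (z(y) = (y² - 22*y) + 1 = 1 + y² - 22*y)
((-24 - 1*48) + J(2))*14 + z(-69) = ((-24 - 1*48) + (3/2)*2)*14 + (1 + (-69)² - 22*(-69)) = ((-24 - 48) + 3)*14 + (1 + 4761 + 1518) = (-72 + 3)*14 + 6280 = -69*14 + 6280 = -966 + 6280 = 5314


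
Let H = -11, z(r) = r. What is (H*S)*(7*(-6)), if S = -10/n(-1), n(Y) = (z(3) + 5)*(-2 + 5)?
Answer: -385/2 ≈ -192.50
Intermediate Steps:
n(Y) = 24 (n(Y) = (3 + 5)*(-2 + 5) = 8*3 = 24)
S = -5/12 (S = -10/24 = -10*1/24 = -5/12 ≈ -0.41667)
(H*S)*(7*(-6)) = (-11*(-5/12))*(7*(-6)) = (55/12)*(-42) = -385/2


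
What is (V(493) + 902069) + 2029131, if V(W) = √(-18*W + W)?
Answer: 2931200 + 17*I*√29 ≈ 2.9312e+6 + 91.548*I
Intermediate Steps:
V(W) = √17*√(-W) (V(W) = √(-17*W) = √17*√(-W))
(V(493) + 902069) + 2029131 = (√17*√(-1*493) + 902069) + 2029131 = (√17*√(-493) + 902069) + 2029131 = (√17*(I*√493) + 902069) + 2029131 = (17*I*√29 + 902069) + 2029131 = (902069 + 17*I*√29) + 2029131 = 2931200 + 17*I*√29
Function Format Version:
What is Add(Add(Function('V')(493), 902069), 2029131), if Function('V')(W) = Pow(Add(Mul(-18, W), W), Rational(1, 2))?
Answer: Add(2931200, Mul(17, I, Pow(29, Rational(1, 2)))) ≈ Add(2.9312e+6, Mul(91.548, I))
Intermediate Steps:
Function('V')(W) = Mul(Pow(17, Rational(1, 2)), Pow(Mul(-1, W), Rational(1, 2))) (Function('V')(W) = Pow(Mul(-17, W), Rational(1, 2)) = Mul(Pow(17, Rational(1, 2)), Pow(Mul(-1, W), Rational(1, 2))))
Add(Add(Function('V')(493), 902069), 2029131) = Add(Add(Mul(Pow(17, Rational(1, 2)), Pow(Mul(-1, 493), Rational(1, 2))), 902069), 2029131) = Add(Add(Mul(Pow(17, Rational(1, 2)), Pow(-493, Rational(1, 2))), 902069), 2029131) = Add(Add(Mul(Pow(17, Rational(1, 2)), Mul(I, Pow(493, Rational(1, 2)))), 902069), 2029131) = Add(Add(Mul(17, I, Pow(29, Rational(1, 2))), 902069), 2029131) = Add(Add(902069, Mul(17, I, Pow(29, Rational(1, 2)))), 2029131) = Add(2931200, Mul(17, I, Pow(29, Rational(1, 2))))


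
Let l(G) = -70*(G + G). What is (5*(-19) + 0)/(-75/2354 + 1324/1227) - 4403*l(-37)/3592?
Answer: -17492732025815/2716154558 ≈ -6440.3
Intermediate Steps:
l(G) = -140*G
(5*(-19) + 0)/(-75/2354 + 1324/1227) - 4403*l(-37)/3592 = (5*(-19) + 0)/(-75/2354 + 1324/1227) - 4403/(3592/((-140*(-37)))) = (-95 + 0)/(-75*1/2354 + 1324*(1/1227)) - 4403/(3592/5180) = -95/(-75/2354 + 1324/1227) - 4403/(3592*(1/5180)) = -95/3024671/2888358 - 4403/898/1295 = -95*2888358/3024671 - 4403*1295/898 = -274394010/3024671 - 5701885/898 = -17492732025815/2716154558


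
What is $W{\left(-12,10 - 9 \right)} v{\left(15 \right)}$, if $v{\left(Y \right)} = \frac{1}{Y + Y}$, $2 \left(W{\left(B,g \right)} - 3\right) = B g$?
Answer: $- \frac{1}{10} \approx -0.1$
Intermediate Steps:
$W{\left(B,g \right)} = 3 + \frac{B g}{2}$
$v{\left(Y \right)} = \frac{1}{2 Y}$
$W{\left(-12,10 - 9 \right)} v{\left(15 \right)} = \left(3 + \frac{1}{2} \left(-12\right) \left(10 - 9\right)\right) \frac{1}{2 \cdot 15} = \left(3 + \frac{1}{2} \left(-12\right) \left(10 - 9\right)\right) \frac{1}{2} \cdot \frac{1}{15} = \left(3 + \frac{1}{2} \left(-12\right) 1\right) \frac{1}{30} = \left(3 - 6\right) \frac{1}{30} = \left(-3\right) \frac{1}{30} = - \frac{1}{10}$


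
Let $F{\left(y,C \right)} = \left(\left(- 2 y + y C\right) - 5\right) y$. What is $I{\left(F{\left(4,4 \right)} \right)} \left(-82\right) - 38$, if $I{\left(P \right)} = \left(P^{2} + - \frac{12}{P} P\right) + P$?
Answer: $-11846$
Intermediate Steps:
$F{\left(y,C \right)} = y \left(-5 - 2 y + C y\right)$ ($F{\left(y,C \right)} = \left(\left(- 2 y + C y\right) - 5\right) y = \left(-5 - 2 y + C y\right) y = y \left(-5 - 2 y + C y\right)$)
$I{\left(P \right)} = -12 + P + P^{2}$ ($I{\left(P \right)} = \left(P^{2} - 12\right) + P = \left(-12 + P^{2}\right) + P = -12 + P + P^{2}$)
$I{\left(F{\left(4,4 \right)} \right)} \left(-82\right) - 38 = \left(-12 + 4 \left(-5 - 8 + 4 \cdot 4\right) + \left(4 \left(-5 - 8 + 4 \cdot 4\right)\right)^{2}\right) \left(-82\right) - 38 = \left(-12 + 4 \left(-5 - 8 + 16\right) + \left(4 \left(-5 - 8 + 16\right)\right)^{2}\right) \left(-82\right) - 38 = \left(-12 + 4 \cdot 3 + \left(4 \cdot 3\right)^{2}\right) \left(-82\right) - 38 = \left(-12 + 12 + 12^{2}\right) \left(-82\right) - 38 = \left(-12 + 12 + 144\right) \left(-82\right) - 38 = 144 \left(-82\right) - 38 = -11808 - 38 = -11846$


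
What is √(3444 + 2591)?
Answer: √6035 ≈ 77.685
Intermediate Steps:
√(3444 + 2591) = √6035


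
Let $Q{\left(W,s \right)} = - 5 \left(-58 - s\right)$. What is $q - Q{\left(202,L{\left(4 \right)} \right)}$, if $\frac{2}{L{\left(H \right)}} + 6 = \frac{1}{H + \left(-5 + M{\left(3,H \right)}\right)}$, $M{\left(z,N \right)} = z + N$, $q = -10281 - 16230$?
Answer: $- \frac{187595}{7} \approx -26799.0$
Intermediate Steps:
$q = -26511$ ($q = -10281 - 16230 = -26511$)
$M{\left(z,N \right)} = N + z$
$L{\left(H \right)} = \frac{2}{-6 + \frac{1}{-2 + 2 H}}$ ($L{\left(H \right)} = \frac{2}{-6 + \frac{1}{H + \left(-5 + \left(H + 3\right)\right)}} = \frac{2}{-6 + \frac{1}{H + \left(-5 + \left(3 + H\right)\right)}} = \frac{2}{-6 + \frac{1}{H + \left(-2 + H\right)}} = \frac{2}{-6 + \frac{1}{-2 + 2 H}}$)
$Q{\left(W,s \right)} = 290 + 5 s$
$q - Q{\left(202,L{\left(4 \right)} \right)} = -26511 - \left(290 + 5 \frac{4 \left(1 - 4\right)}{-13 + 12 \cdot 4}\right) = -26511 - \left(290 + 5 \frac{4 \left(1 - 4\right)}{-13 + 48}\right) = -26511 - \left(290 + 5 \cdot 4 \cdot \frac{1}{35} \left(-3\right)\right) = -26511 - \left(290 + 5 \left(- \frac{12}{35}\right)\right) = -26511 - \left(290 - \frac{12}{7}\right) = -26511 - \frac{2018}{7} = - \frac{187595}{7}$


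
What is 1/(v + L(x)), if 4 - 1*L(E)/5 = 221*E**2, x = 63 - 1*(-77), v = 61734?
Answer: -1/21596246 ≈ -4.6304e-8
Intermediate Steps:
x = 140 (x = 63 + 77 = 140)
L(E) = 20 - 1105*E**2
1/(v + L(x)) = 1/(61734 + (20 - 1105*140**2)) = 1/(61734 + (20 - 1105*19600)) = 1/(61734 + (20 - 21658000)) = 1/(61734 - 21657980) = 1/(-21596246) = -1/21596246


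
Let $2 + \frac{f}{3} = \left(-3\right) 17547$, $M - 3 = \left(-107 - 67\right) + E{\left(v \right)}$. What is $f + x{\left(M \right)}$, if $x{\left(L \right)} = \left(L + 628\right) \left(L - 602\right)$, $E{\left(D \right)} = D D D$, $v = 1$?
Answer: $-511505$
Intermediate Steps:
$E{\left(D \right)} = D^{3}$ ($E{\left(D \right)} = D^{2} D = D^{3}$)
$M = -170$ ($M = 3 + \left(\left(-107 - 67\right) + 1^{3}\right) = 3 + \left(-174 + 1\right) = 3 - 173 = -170$)
$f = -157929$ ($f = -6 + 3 \left(\left(-3\right) 17547\right) = -6 + 3 \left(-52641\right) = -6 - 157923 = -157929$)
$x{\left(L \right)} = \left(-602 + L\right) \left(628 + L\right)$ ($x{\left(L \right)} = \left(628 + L\right) \left(-602 + L\right) = \left(-602 + L\right) \left(628 + L\right)$)
$f + x{\left(M \right)} = -157929 + \left(-378056 + \left(-170\right)^{2} + 26 \left(-170\right)\right) = -157929 - 353576 = -511505$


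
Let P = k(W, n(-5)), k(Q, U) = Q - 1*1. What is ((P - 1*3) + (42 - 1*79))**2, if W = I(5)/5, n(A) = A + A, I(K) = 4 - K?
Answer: 42436/25 ≈ 1697.4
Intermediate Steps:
n(A) = 2*A
W = -1/5 (W = (4 - 1*5)/5 = (4 - 5)*(1/5) = -1*1/5 = -1/5 ≈ -0.20000)
k(Q, U) = -1 + Q (k(Q, U) = Q - 1 = -1 + Q)
P = -6/5 (P = -1 - 1/5 = -6/5 ≈ -1.2000)
((P - 1*3) + (42 - 1*79))**2 = ((-6/5 - 1*3) + (42 - 1*79))**2 = ((-6/5 - 3) + (42 - 79))**2 = (-21/5 - 37)**2 = (-206/5)**2 = 42436/25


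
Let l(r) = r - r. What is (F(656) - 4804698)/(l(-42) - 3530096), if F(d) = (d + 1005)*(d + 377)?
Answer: 3088885/3530096 ≈ 0.87501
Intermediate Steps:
l(r) = 0
F(d) = (377 + d)*(1005 + d) (F(d) = (1005 + d)*(377 + d) = (377 + d)*(1005 + d))
(F(656) - 4804698)/(l(-42) - 3530096) = ((378885 + 656² + 1382*656) - 4804698)/(0 - 3530096) = ((378885 + 430336 + 906592) - 4804698)/(-3530096) = (1715813 - 4804698)*(-1/3530096) = -3088885*(-1/3530096) = 3088885/3530096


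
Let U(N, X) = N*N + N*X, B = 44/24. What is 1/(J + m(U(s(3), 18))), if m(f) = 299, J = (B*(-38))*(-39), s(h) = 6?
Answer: 1/3016 ≈ 0.00033156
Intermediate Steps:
B = 11/6 (B = 44*(1/24) = 11/6 ≈ 1.8333)
J = 2717 (J = ((11/6)*(-38))*(-39) = -209/3*(-39) = 2717)
U(N, X) = N**2 + N*X
1/(J + m(U(s(3), 18))) = 1/(2717 + 299) = 1/3016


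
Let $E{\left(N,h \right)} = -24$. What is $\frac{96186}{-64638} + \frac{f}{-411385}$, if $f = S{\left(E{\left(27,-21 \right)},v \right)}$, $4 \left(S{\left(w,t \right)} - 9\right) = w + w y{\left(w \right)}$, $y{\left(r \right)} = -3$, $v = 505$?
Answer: $- \frac{6595139168}{4431850605} \approx -1.4881$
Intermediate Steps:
$S{\left(w,t \right)} = 9 - \frac{w}{2}$ ($S{\left(w,t \right)} = 9 + \frac{w + w \left(-3\right)}{4} = 9 + \frac{w - 3 w}{4} = 9 + \frac{\left(-2\right) w}{4} = 9 - \frac{w}{2}$)
$f = 21$ ($f = 9 - -12 = 9 + 12 = 21$)
$\frac{96186}{-64638} + \frac{f}{-411385} = \frac{96186}{-64638} + \frac{21}{-411385} = 96186 \left(- \frac{1}{64638}\right) + 21 \left(- \frac{1}{411385}\right) = - \frac{16031}{10773} - \frac{21}{411385} = - \frac{6595139168}{4431850605}$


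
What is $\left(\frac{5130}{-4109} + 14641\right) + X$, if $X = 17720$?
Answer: $\frac{132966219}{4109} \approx 32360.0$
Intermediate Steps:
$\left(\frac{5130}{-4109} + 14641\right) + X = \left(\frac{5130}{-4109} + 14641\right) + 17720 = \left(5130 \left(- \frac{1}{4109}\right) + 14641\right) + 17720 = \left(- \frac{5130}{4109} + 14641\right) + 17720 = \frac{60154739}{4109} + 17720 = \frac{132966219}{4109}$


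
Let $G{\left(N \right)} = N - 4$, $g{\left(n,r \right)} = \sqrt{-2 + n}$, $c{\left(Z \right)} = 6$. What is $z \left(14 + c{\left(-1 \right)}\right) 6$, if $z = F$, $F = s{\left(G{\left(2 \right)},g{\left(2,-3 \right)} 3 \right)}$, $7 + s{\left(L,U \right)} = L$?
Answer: $-1080$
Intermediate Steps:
$G{\left(N \right)} = -4 + N$ ($G{\left(N \right)} = N - 4 = -4 + N$)
$s{\left(L,U \right)} = -7 + L$
$F = -9$ ($F = -7 + \left(-4 + 2\right) = -7 - 2 = -9$)
$z = -9$
$z \left(14 + c{\left(-1 \right)}\right) 6 = - 9 \left(14 + 6\right) 6 = \left(-9\right) 20 \cdot 6 = \left(-180\right) 6 = -1080$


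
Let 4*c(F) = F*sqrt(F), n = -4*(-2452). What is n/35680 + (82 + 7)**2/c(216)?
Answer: 613/2230 + 7921*sqrt(6)/1944 ≈ 10.256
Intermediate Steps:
n = 9808
c(F) = F**(3/2)/4 (c(F) = (F*sqrt(F))/4 = F**(3/2)/4)
n/35680 + (82 + 7)**2/c(216) = 9808/35680 + (82 + 7)**2/((216**(3/2)/4)) = 9808*(1/35680) + 89**2/(((1296*sqrt(6))/4)) = 613/2230 + 7921/((324*sqrt(6))) = 613/2230 + 7921*(sqrt(6)/1944) = 613/2230 + 7921*sqrt(6)/1944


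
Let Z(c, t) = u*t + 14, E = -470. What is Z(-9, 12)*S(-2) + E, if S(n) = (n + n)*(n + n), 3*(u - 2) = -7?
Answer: -310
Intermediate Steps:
u = -⅓ (u = 2 + (⅓)*(-7) = 2 - 7/3 = -⅓ ≈ -0.33333)
Z(c, t) = 14 - t/3 (Z(c, t) = -t/3 + 14 = 14 - t/3)
S(n) = 4*n² (S(n) = (2*n)*(2*n) = 4*n²)
Z(-9, 12)*S(-2) + E = (14 - ⅓*12)*(4*(-2)²) - 470 = (14 - 4)*(4*4) - 470 = 10*16 - 470 = 160 - 470 = -310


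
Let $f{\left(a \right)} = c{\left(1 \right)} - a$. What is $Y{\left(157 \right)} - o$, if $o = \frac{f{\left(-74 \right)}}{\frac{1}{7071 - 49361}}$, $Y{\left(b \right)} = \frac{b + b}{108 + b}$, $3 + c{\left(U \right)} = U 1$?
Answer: $\frac{806893514}{265} \approx 3.0449 \cdot 10^{6}$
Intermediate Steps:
$c{\left(U \right)} = -3 + U$ ($c{\left(U \right)} = -3 + U 1 = -3 + U$)
$f{\left(a \right)} = -2 - a$ ($f{\left(a \right)} = \left(-3 + 1\right) - a = -2 - a$)
$Y{\left(b \right)} = \frac{2 b}{108 + b}$
$o = -3044880$ ($o = \frac{-2 - -74}{\frac{1}{7071 - 49361}} = \frac{-2 + 74}{\frac{1}{-42290}} = \frac{72}{- \frac{1}{42290}} = 72 \left(-42290\right) = -3044880$)
$Y{\left(157 \right)} - o = 2 \cdot 157 \frac{1}{108 + 157} - -3044880 = 2 \cdot 157 \cdot \frac{1}{265} + 3044880 = \frac{314}{265} + 3044880 = \frac{806893514}{265}$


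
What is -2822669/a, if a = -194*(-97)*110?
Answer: -2822669/2069980 ≈ -1.3636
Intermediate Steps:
a = 2069980 (a = 18818*110 = 2069980)
-2822669/a = -2822669/2069980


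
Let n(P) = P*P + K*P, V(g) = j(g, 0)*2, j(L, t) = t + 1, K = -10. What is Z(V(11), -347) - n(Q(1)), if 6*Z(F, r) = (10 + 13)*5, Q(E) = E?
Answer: 169/6 ≈ 28.167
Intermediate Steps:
j(L, t) = 1 + t
V(g) = 2 (V(g) = (1 + 0)*2 = 1*2 = 2)
Z(F, r) = 115/6 (Z(F, r) = ((10 + 13)*5)/6 = (23*5)/6 = (1/6)*115 = 115/6)
n(P) = P**2 - 10*P (n(P) = P*P - 10*P = P**2 - 10*P)
Z(V(11), -347) - n(Q(1)) = 115/6 - (-10 + 1) = 115/6 - (-9) = 115/6 - 1*(-9) = 115/6 + 9 = 169/6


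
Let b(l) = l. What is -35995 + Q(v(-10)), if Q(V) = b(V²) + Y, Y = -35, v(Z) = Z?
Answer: -35930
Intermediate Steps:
Q(V) = -35 + V² (Q(V) = V² - 35 = -35 + V²)
-35995 + Q(v(-10)) = -35995 + (-35 + (-10)²) = -35995 + (-35 + 100) = -35995 + 65 = -35930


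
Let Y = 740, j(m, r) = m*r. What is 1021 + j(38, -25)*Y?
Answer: -701979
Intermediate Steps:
1021 + j(38, -25)*Y = 1021 + (38*(-25))*740 = 1021 - 950*740 = 1021 - 703000 = -701979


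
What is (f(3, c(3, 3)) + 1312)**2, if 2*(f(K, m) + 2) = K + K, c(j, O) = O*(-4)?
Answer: 1723969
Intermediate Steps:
c(j, O) = -4*O
f(K, m) = -2 + K (f(K, m) = -2 + (K + K)/2 = -2 + (2*K)/2 = -2 + K)
(f(3, c(3, 3)) + 1312)**2 = ((-2 + 3) + 1312)**2 = (1 + 1312)**2 = 1313**2 = 1723969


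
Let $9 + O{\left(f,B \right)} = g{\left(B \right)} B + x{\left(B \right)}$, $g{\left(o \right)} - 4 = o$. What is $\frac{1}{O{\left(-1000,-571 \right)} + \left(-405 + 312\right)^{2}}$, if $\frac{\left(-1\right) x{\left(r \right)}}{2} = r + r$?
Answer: $\frac{1}{334681} \approx 2.9879 \cdot 10^{-6}$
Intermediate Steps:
$g{\left(o \right)} = 4 + o$
$x{\left(r \right)} = - 4 r$ ($x{\left(r \right)} = - 2 \left(r + r\right) = - 2 \cdot 2 r = - 4 r$)
$O{\left(f,B \right)} = -9 - 4 B + B \left(4 + B\right)$ ($O{\left(f,B \right)} = -9 + \left(\left(4 + B\right) B - 4 B\right) = -9 + \left(B \left(4 + B\right) - 4 B\right) = -9 + \left(- 4 B + B \left(4 + B\right)\right) = -9 - 4 B + B \left(4 + B\right)$)
$\frac{1}{O{\left(-1000,-571 \right)} + \left(-405 + 312\right)^{2}} = \frac{1}{\left(-9 + \left(-571\right)^{2}\right) + \left(-405 + 312\right)^{2}} = \frac{1}{\left(-9 + 326041\right) + \left(-93\right)^{2}} = \frac{1}{326032 + 8649} = \frac{1}{334681}$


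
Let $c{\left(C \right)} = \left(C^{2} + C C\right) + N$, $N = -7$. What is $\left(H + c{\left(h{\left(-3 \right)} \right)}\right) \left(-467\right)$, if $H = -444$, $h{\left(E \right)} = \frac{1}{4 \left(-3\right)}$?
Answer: $\frac{15163957}{72} \approx 2.1061 \cdot 10^{5}$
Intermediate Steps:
$h{\left(E \right)} = - \frac{1}{12}$ ($h{\left(E \right)} = \frac{1}{-12} = - \frac{1}{12}$)
$c{\left(C \right)} = -7 + 2 C^{2}$ ($c{\left(C \right)} = \left(C^{2} + C C\right) - 7 = \left(C^{2} + C^{2}\right) - 7 = 2 C^{2} - 7 = -7 + 2 C^{2}$)
$\left(H + c{\left(h{\left(-3 \right)} \right)}\right) \left(-467\right) = \left(-444 - \left(7 - 2 \left(- \frac{1}{12}\right)^{2}\right)\right) \left(-467\right) = \left(-444 + \left(-7 + 2 \cdot \frac{1}{144}\right)\right) \left(-467\right) = \left(-444 + \left(-7 + \frac{1}{72}\right)\right) \left(-467\right) = \left(-444 - \frac{503}{72}\right) \left(-467\right) = \left(- \frac{32471}{72}\right) \left(-467\right) = \frac{15163957}{72}$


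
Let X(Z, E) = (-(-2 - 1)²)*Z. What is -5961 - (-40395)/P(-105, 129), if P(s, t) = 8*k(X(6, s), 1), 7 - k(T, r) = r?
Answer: -81911/16 ≈ -5119.4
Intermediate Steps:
X(Z, E) = -9*Z (X(Z, E) = (-1*(-3)²)*Z = (-1*9)*Z = -9*Z)
k(T, r) = 7 - r
P(s, t) = 48 (P(s, t) = 8*(7 - 1*1) = 8*(7 - 1) = 8*6 = 48)
-5961 - (-40395)/P(-105, 129) = -5961 - (-40395)/48 = -5961 - 1*(-13465/16) = -5961 + 13465/16 = -81911/16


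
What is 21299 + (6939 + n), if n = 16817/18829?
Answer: 531710119/18829 ≈ 28239.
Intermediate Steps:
n = 16817/18829 (n = 16817*(1/18829) = 16817/18829 ≈ 0.89314)
21299 + (6939 + n) = 21299 + (6939 + 16817/18829) = 21299 + 130671248/18829 = 531710119/18829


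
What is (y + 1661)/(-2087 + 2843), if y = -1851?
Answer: -95/378 ≈ -0.25132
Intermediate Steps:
(y + 1661)/(-2087 + 2843) = (-1851 + 1661)/(-2087 + 2843) = -190/756 = -190*1/756 = -95/378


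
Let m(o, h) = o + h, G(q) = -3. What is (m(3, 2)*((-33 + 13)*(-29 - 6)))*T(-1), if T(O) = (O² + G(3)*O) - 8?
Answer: -14000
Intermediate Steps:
m(o, h) = h + o
T(O) = -8 + O² - 3*O (T(O) = (O² - 3*O) - 8 = -8 + O² - 3*O)
(m(3, 2)*((-33 + 13)*(-29 - 6)))*T(-1) = ((2 + 3)*((-33 + 13)*(-29 - 6)))*(-8 + (-1)² - 3*(-1)) = (5*(-20*(-35)))*(-8 + 1 + 3) = (5*700)*(-4) = 3500*(-4) = -14000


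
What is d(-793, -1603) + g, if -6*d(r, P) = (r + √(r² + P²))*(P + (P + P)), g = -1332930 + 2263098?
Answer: 589157/2 + 1603*√3198458/2 ≈ 1.7280e+6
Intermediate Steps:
g = 930168
d(r, P) = -P*(r + √(P² + r²))/2 (d(r, P) = -(r + √(r² + P²))*(P + (P + P))/6 = -(r + √(P² + r²))*(P + 2*P)/6 = -(r + √(P² + r²))*3*P/6 = -P*(r + √(P² + r²))/2)
d(-793, -1603) + g = -½*(-1603)*(-793 + √((-1603)² + (-793)²)) + 930168 = -½*(-1603)*(-793 + √(2569609 + 628849)) + 930168 = -½*(-1603)*(-793 + √3198458) + 930168 = (-1271179/2 + 1603*√3198458/2) + 930168 = 589157/2 + 1603*√3198458/2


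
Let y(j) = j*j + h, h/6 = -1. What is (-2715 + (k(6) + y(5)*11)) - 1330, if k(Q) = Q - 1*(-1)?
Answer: -3829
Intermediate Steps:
h = -6 (h = 6*(-1) = -6)
k(Q) = 1 + Q (k(Q) = Q + 1 = 1 + Q)
y(j) = -6 + j² (y(j) = j*j - 6 = j² - 6 = -6 + j²)
(-2715 + (k(6) + y(5)*11)) - 1330 = (-2715 + ((1 + 6) + (-6 + 5²)*11)) - 1330 = (-2715 + (7 + (-6 + 25)*11)) - 1330 = (-2715 + (7 + 19*11)) - 1330 = (-2715 + (7 + 209)) - 1330 = (-2715 + 216) - 1330 = -2499 - 1330 = -3829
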